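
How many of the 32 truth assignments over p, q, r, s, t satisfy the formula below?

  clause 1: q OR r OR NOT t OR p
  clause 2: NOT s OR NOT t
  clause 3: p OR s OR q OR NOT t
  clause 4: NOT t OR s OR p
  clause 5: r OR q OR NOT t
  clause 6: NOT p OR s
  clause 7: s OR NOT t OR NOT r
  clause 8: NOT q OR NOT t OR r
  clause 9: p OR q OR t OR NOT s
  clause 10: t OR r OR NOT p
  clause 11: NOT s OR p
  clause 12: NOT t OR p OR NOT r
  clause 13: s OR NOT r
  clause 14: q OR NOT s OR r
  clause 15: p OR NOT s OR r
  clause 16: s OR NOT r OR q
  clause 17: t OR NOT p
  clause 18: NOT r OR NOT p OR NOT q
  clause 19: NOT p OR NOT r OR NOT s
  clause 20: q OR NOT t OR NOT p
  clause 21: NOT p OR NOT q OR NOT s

2

There are 2^5 = 32 truth assignments over (p, q, r, s, t).
Split on p. With p = true, the clauses containing p are satisfied and NOT p drops from the rest; 0 of the 2^4 = 16 assignments to the other variables satisfy what remains.
With p = false, by the same count on the reduced clause set, 2 assignments work.
(One model: p=F, q=F, r=F, s=F, t=F.)
Total: 0 + 2 = 2.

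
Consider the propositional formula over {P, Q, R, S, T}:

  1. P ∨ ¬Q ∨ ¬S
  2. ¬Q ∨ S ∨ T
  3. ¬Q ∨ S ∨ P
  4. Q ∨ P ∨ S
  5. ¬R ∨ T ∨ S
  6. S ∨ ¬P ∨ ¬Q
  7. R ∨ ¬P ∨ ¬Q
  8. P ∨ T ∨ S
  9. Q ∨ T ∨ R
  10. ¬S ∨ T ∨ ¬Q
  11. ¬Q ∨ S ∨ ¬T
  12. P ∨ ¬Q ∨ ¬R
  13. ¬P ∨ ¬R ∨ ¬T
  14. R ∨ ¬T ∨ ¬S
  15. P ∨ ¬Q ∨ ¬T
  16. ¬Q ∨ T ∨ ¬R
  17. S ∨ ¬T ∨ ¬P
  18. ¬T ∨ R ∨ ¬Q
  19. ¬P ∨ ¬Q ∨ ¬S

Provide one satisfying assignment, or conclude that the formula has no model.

P: False; Q: False; R: True; S: True; T: True

Branch on P: set P = False.
Branch on Q: set Q = False.
Unit clause (S) forces S = True.
Branch on T: set T = True.
Unit clause (R) forces R = True.
All clauses are satisfied.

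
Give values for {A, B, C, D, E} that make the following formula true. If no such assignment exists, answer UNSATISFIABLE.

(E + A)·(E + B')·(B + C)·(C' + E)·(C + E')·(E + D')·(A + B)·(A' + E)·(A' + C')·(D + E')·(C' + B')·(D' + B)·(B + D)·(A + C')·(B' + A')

Suppose E = 1.
From the singleton clause (C), C = 1.
From the singleton clause (A'), A = 0.
Now (A) is unsatisfied and unit — conflict.
Backtrack on E: now try E = 0.
From the singleton clause (A), A = 1.
Now (A') is unsatisfied and unit — conflict.
Either choice for E ends in contradiction.

UNSATISFIABLE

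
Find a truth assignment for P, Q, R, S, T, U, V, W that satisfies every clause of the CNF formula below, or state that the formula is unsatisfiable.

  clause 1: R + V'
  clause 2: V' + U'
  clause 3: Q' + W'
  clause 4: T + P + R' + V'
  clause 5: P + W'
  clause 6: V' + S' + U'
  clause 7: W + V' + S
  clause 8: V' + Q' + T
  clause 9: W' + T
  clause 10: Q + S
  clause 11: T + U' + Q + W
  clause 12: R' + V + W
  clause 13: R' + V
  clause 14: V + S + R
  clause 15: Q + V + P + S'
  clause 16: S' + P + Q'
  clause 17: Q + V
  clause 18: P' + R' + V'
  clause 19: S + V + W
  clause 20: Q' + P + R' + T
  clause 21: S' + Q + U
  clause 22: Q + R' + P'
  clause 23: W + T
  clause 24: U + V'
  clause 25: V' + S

P: 1, Q: 1, R: 0, S: 1, T: 1, U: 1, V: 0, W: 0

Try R = 0.
The clause (V') is unit, so V = 0.
The clause (S) is unit, so S = 1.
The clause (Q) is unit, so Q = 1.
The clause (W') is unit, so W = 0.
The clause (P) is unit, so P = 1.
The clause (T) is unit, so T = 1.
All clauses hold; U can take either value.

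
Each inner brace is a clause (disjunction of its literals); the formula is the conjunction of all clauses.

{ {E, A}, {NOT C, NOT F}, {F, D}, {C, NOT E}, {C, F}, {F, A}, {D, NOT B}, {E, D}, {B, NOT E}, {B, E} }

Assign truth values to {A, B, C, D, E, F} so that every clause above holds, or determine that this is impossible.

A=true,  B=true,  C=true,  D=true,  E=true,  F=false

Suppose E = true.
(C) alone gives C = true.
(NOT F) alone gives F = false.
(D) alone gives D = true.
(A) alone gives A = true.
(B) alone gives B = true.
This assignment satisfies each clause.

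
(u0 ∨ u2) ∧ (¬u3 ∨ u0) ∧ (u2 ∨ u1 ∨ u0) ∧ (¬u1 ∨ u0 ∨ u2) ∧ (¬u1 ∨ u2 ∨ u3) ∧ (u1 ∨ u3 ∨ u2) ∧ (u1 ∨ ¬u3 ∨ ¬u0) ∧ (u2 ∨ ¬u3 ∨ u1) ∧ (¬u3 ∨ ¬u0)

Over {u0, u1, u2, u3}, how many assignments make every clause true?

4

There are 2^4 = 16 truth assignments over (u0, u1, u2, u3).
Check each against the 9 clauses (columns in the order u0, u1, u2, u3):
  F F F F  ✗ fails (u0 ∨ u2)
  F F F T  ✗ fails (u0 ∨ u2)
  F F T F  ✓ satisfies all
  F F T T  ✗ fails (¬u3 ∨ u0)
  F T F F  ✗ fails (u0 ∨ u2)
  F T F T  ✗ fails (u0 ∨ u2)
  F T T F  ✓ satisfies all
  F T T T  ✗ fails (¬u3 ∨ u0)
  T F F F  ✗ fails (u1 ∨ u3 ∨ u2)
  T F F T  ✗ fails (u1 ∨ ¬u3 ∨ ¬u0)
  T F T F  ✓ satisfies all
  T F T T  ✗ fails (u1 ∨ ¬u3 ∨ ¬u0)
  T T F F  ✗ fails (¬u1 ∨ u2 ∨ u3)
  T T F T  ✗ fails (¬u3 ∨ ¬u0)
  T T T F  ✓ satisfies all
  T T T T  ✗ fails (¬u3 ∨ ¬u0)
4 of the 16 rows are models.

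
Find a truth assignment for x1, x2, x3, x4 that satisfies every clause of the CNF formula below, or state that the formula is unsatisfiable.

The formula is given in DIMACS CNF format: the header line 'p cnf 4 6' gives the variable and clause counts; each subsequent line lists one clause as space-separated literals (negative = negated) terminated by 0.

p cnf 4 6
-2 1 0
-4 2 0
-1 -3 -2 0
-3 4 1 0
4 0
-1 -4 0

From the singleton clause (x4), x4 = True.
From the singleton clause (x2), x2 = True.
From the singleton clause (x1), x1 = True.
That conflicts with the unit clause (¬x1).

UNSATISFIABLE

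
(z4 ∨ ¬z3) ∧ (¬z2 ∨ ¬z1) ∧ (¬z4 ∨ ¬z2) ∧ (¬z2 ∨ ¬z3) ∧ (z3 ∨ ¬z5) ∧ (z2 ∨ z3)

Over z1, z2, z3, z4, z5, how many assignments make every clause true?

5

There are 2^5 = 32 truth assignments over (z1, z2, z3, z4, z5).
Split on z1. With z1 = True, the clauses containing z1 are satisfied and ¬z1 drops from the rest; 2 of the 2^4 = 16 assignments to the other variables satisfy what remains.
With z1 = False, by the same count on the reduced clause set, 3 assignments work.
(One model: z1=F, z2=F, z3=T, z4=T, z5=F.)
Total: 2 + 3 = 5.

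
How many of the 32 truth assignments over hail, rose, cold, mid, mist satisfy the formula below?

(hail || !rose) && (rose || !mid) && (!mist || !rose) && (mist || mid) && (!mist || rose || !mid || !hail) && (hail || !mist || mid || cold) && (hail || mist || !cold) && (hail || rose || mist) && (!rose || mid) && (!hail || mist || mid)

There are 2^5 = 32 truth assignments over (hail, rose, cold, mid, mist).
Split on mist. With mist = true, the clauses containing mist are satisfied and !mist drops from the rest; 3 of the 2^4 = 16 assignments to the other variables satisfy what remains.
With mist = false, by the same count on the reduced clause set, 2 assignments work.
(One model: hail=F, rose=F, cold=T, mid=F, mist=T.)
Total: 3 + 2 = 5.

5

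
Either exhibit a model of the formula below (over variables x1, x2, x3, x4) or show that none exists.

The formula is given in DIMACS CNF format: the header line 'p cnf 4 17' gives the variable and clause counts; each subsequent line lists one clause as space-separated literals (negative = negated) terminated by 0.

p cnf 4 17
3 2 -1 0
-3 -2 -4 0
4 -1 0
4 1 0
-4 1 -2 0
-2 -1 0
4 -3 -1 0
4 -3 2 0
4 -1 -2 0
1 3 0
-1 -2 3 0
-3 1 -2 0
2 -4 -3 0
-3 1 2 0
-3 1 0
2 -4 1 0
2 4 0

Branch on x4: set x4 = True.
Branch on x3: set x3 = False.
From the singleton clause (x1), x1 = True.
From the singleton clause (x2), x2 = True.
Now (¬x2) is unsatisfied and unit — conflict.
That branch fails; take x3 = True instead.
From the singleton clause (¬x2), x2 = False.
Now (x2) is unsatisfied and unit — conflict.
Either choice for x3 ends in contradiction.
That branch fails; take x4 = False instead.
From the singleton clause (¬x1), x1 = False.
Now (x1) is unsatisfied and unit — conflict.
Either choice for x4 ends in contradiction.

UNSATISFIABLE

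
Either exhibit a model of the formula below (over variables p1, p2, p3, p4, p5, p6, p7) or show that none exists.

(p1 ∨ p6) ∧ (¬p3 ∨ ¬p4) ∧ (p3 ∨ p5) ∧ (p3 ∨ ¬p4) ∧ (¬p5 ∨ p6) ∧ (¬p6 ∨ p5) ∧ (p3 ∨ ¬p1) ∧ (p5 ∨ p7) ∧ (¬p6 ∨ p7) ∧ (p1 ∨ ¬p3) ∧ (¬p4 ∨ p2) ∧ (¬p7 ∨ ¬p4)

p1=True, p2=True, p3=True, p4=False, p5=True, p6=True, p7=True

Case p1 = True:
(p3) alone gives p3 = True.
(¬p4) alone gives p4 = False.
Case p5 = True:
(p6) alone gives p6 = True.
(p7) alone gives p7 = True.
Every clause is now satisfied; p2 is unconstrained.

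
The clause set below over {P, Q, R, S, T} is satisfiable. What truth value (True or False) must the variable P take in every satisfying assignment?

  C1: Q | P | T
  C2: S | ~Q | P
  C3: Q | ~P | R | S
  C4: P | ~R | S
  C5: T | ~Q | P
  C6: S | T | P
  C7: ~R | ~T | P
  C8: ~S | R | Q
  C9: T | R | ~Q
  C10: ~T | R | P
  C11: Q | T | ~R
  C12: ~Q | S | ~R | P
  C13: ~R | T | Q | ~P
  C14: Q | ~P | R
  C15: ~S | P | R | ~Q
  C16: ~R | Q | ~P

True

Suppose P = 0.
Suppose Q = 1.
Unit clause (S) forces S = 1.
Unit clause (T) forces T = 1.
Unit clause (~R) forces R = 0.
That conflicts with the unit clause (R).
So Q must be the other value — set Q = 0.
Unit clause (T) forces T = 1.
Unit clause (~R) forces R = 0.
That conflicts with the unit clause (R).
Both values of Q lead to a conflict.
So every satisfying assignment has P = True.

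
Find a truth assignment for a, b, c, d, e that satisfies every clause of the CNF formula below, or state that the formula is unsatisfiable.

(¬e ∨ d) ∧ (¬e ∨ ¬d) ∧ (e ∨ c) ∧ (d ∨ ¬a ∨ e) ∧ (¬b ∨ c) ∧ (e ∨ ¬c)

UNSATISFIABLE

Try e = False.
(c) alone gives c = True.
That conflicts with the unit clause (¬c).
That branch fails; take e = True instead.
(d) alone gives d = True.
That conflicts with the unit clause (¬d).
Either choice for e ends in contradiction.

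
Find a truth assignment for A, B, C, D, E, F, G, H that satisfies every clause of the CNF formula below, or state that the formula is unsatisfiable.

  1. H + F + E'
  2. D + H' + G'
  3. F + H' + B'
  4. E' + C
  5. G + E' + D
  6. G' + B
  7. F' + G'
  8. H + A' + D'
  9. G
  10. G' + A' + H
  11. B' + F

UNSATISFIABLE

The clause (G) is unit, so G = 1.
The clause (B) is unit, so B = 1.
The clause (F') is unit, so F = 0.
But (F) is also a unit clause — contradiction.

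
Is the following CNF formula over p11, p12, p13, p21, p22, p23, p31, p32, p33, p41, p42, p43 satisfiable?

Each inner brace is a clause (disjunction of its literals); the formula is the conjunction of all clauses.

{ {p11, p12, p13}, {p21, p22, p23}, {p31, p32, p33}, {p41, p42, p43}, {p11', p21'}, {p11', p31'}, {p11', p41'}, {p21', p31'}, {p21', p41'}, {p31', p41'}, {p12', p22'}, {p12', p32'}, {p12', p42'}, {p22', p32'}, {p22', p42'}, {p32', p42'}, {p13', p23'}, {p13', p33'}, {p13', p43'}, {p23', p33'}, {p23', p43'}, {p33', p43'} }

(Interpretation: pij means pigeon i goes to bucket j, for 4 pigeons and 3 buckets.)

Suppose p11 = 0.
Suppose p12 = 1.
Unit clause (p22') forces p22 = 0.
Unit clause (p32') forces p32 = 0.
Unit clause (p42') forces p42 = 0.
Suppose p21 = 1.
Unit clause (p31') forces p31 = 0.
Unit clause (p33) forces p33 = 1.
Unit clause (p41') forces p41 = 0.
Unit clause (p43) forces p43 = 1.
But (p43') is also a unit clause — contradiction.
That branch fails; take p21 = 0 instead.
Unit clause (p23) forces p23 = 1.
Unit clause (p13') forces p13 = 0.
Unit clause (p33') forces p33 = 0.
Unit clause (p31) forces p31 = 1.
Unit clause (p41') forces p41 = 0.
Unit clause (p43) forces p43 = 1.
But (p43') is also a unit clause — contradiction.
Both values of p21 lead to a conflict.
That branch fails; take p12 = 0 instead.
Unit clause (p13) forces p13 = 1.
Unit clause (p23') forces p23 = 0.
Unit clause (p33') forces p33 = 0.
Unit clause (p43') forces p43 = 0.
Suppose p21 = 1.
Unit clause (p31') forces p31 = 0.
Unit clause (p32) forces p32 = 1.
Unit clause (p41') forces p41 = 0.
Unit clause (p42) forces p42 = 1.
But (p42') is also a unit clause — contradiction.
That branch fails; take p21 = 0 instead.
Unit clause (p22) forces p22 = 1.
Unit clause (p32') forces p32 = 0.
Unit clause (p31) forces p31 = 1.
Unit clause (p41') forces p41 = 0.
Unit clause (p42) forces p42 = 1.
But (p42') is also a unit clause — contradiction.
Both values of p21 lead to a conflict.
Both values of p12 lead to a conflict.
That branch fails; take p11 = 1 instead.
Unit clause (p21') forces p21 = 0.
Unit clause (p31') forces p31 = 0.
Unit clause (p41') forces p41 = 0.
Suppose p22 = 1.
Unit clause (p12') forces p12 = 0.
Unit clause (p32') forces p32 = 0.
Unit clause (p33) forces p33 = 1.
Unit clause (p42') forces p42 = 0.
Unit clause (p43) forces p43 = 1.
But (p43') is also a unit clause — contradiction.
That branch fails; take p22 = 0 instead.
Unit clause (p23) forces p23 = 1.
Unit clause (p13') forces p13 = 0.
Unit clause (p33') forces p33 = 0.
Unit clause (p32) forces p32 = 1.
Unit clause (p12') forces p12 = 0.
Unit clause (p42') forces p42 = 0.
Unit clause (p43) forces p43 = 1.
But (p43') is also a unit clause — contradiction.
Both values of p22 lead to a conflict.
Both values of p11 lead to a conflict.
No assignment satisfies every clause.

No, unsatisfiable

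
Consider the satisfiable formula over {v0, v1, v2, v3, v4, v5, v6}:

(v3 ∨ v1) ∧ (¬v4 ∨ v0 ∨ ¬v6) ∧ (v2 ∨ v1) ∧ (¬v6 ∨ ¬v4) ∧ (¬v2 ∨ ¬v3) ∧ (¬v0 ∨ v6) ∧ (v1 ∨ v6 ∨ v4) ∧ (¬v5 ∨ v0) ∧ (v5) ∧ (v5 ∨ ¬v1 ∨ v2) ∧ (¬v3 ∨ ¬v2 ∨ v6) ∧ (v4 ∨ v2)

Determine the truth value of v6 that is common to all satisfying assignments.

Suppose v6 = False.
(¬v0) alone gives v0 = False.
(¬v5) alone gives v5 = False.
That conflicts with the unit clause (v5).
So every satisfying assignment has v6 = True.

True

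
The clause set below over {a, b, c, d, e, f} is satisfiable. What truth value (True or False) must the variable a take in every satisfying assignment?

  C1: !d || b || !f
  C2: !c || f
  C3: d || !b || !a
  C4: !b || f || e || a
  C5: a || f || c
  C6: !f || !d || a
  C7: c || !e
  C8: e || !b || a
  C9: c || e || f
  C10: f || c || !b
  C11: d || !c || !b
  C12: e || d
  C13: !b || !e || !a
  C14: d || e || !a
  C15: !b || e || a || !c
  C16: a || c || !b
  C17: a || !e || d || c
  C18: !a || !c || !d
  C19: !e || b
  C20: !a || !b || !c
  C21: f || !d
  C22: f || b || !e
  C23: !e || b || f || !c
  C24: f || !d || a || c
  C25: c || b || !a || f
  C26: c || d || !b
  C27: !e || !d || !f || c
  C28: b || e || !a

True

Suppose a = false.
Case c = false:
Unit clause (f) forces f = true.
Unit clause (!d) forces d = false.
Unit clause (!e) forces e = false.
That conflicts with the unit clause (e).
Backtrack on c: now try c = true.
Unit clause (f) forces f = true.
Unit clause (!d) forces d = false.
Unit clause (!b) forces b = false.
Unit clause (e) forces e = true.
That conflicts with the unit clause (!e).
Either choice for c ends in contradiction.
So every satisfying assignment has a = True.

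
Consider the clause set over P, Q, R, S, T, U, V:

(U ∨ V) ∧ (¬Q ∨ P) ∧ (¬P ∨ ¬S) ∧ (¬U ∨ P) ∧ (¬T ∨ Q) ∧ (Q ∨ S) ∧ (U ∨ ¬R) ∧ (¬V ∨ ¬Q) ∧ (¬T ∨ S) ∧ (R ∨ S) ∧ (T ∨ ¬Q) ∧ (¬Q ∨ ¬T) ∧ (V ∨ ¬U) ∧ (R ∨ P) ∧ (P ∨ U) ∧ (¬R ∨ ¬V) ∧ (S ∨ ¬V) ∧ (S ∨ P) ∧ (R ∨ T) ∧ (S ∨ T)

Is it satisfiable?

Unsatisfiable

Branch on U: set U = True.
(P) alone gives P = True.
(¬S) alone gives S = False.
(Q) alone gives Q = True.
(¬V) alone gives V = False.
But (V) is also a unit clause — contradiction.
Backtrack on U: now try U = False.
(V) alone gives V = True.
(¬R) alone gives R = False.
(¬Q) alone gives Q = False.
(¬T) alone gives T = False.
But (T) is also a unit clause — contradiction.
Either choice for U ends in contradiction.
No assignment satisfies every clause.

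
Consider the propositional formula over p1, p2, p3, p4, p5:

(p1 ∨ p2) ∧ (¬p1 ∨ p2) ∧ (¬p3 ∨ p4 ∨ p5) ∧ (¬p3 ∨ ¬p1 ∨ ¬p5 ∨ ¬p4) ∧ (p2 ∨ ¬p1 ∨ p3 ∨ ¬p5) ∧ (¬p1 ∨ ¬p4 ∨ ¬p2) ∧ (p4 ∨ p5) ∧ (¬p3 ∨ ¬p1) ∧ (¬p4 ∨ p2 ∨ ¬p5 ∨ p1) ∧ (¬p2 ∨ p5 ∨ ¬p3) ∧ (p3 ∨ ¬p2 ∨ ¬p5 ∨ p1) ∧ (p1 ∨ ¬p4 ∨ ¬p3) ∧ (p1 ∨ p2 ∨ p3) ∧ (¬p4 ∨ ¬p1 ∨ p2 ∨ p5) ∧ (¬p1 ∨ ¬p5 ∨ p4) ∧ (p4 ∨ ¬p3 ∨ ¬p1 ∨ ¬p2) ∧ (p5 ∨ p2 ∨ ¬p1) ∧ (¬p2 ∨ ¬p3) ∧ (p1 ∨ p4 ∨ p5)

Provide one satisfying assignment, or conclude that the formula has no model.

Case p1 = False:
(p2) alone gives p2 = True.
(¬p3) alone gives p3 = False.
(¬p5) alone gives p5 = False.
(p4) alone gives p4 = True.
This assignment satisfies each clause.

p1: False, p2: True, p3: False, p4: True, p5: False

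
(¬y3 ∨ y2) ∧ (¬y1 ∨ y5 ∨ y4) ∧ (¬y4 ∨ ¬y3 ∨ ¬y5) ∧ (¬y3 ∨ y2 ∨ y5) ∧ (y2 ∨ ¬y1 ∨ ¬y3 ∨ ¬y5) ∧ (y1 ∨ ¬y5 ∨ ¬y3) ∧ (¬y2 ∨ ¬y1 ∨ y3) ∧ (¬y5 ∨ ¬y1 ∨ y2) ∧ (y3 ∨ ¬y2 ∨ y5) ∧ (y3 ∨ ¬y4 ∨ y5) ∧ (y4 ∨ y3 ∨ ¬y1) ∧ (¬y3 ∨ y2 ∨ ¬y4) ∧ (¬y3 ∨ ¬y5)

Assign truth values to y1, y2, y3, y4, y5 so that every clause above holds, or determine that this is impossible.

y1 ↦ False,  y2 ↦ False,  y3 ↦ False,  y4 ↦ False,  y5 ↦ False

Suppose y3 = False.
Suppose y2 = False.
Suppose y5 = False.
(¬y4) alone gives y4 = False.
(¬y1) alone gives y1 = False.
All clauses are satisfied.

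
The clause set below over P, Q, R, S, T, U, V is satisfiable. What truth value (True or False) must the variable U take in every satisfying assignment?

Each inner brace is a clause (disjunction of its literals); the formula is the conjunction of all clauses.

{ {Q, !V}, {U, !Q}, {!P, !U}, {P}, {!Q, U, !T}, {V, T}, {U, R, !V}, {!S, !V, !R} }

False

Suppose U = true.
(!P) alone gives P = false.
But (P) is also a unit clause — contradiction.
So every satisfying assignment has U = False.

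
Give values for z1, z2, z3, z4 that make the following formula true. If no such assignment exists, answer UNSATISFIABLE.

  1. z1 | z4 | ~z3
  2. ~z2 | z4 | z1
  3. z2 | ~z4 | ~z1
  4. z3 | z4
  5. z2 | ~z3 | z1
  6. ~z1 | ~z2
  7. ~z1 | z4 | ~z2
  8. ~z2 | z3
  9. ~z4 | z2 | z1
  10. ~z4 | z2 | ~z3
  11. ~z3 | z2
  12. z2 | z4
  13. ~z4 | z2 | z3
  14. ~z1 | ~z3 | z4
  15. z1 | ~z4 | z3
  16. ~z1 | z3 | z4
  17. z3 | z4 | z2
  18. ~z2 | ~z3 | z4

z1=0, z2=1, z3=1, z4=1

Case z3 = 1:
(z2) alone gives z2 = 1.
(~z1) alone gives z1 = 0.
(z4) alone gives z4 = 1.
Every clause now holds.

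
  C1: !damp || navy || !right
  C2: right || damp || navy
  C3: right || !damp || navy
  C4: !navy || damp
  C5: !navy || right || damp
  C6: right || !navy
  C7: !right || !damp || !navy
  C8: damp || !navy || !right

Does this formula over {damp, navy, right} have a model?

Yes

Case navy = false:
Case damp = false:
(right) alone gives right = true.
Every clause now holds.
A satisfying assignment: damp=false; navy=false; right=true.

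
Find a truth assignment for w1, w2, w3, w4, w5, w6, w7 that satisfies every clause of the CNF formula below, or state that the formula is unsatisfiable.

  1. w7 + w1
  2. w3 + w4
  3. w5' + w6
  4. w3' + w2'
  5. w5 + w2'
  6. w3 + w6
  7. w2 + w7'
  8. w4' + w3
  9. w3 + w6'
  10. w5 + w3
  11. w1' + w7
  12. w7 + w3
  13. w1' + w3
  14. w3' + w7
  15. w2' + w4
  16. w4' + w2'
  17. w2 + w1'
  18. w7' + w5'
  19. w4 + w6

UNSATISFIABLE

Suppose w7 = 1.
The clause (w2) is unit, so w2 = 1.
The clause (w3') is unit, so w3 = 0.
The clause (w4) is unit, so w4 = 1.
Now (w4') is unsatisfied and unit — conflict.
That branch fails; take w7 = 0 instead.
The clause (w1) is unit, so w1 = 1.
Now (w1') is unsatisfied and unit — conflict.
Neither w7 = 1 nor w7 = 0 works.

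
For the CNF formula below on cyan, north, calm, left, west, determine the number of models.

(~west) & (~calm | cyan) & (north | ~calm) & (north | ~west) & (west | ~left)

5

There are 2^5 = 32 truth assignments over (cyan, north, calm, left, west).
Split on west. With west = 1, the clauses containing west are satisfied and ~west drops from the rest; 0 of the 2^4 = 16 assignments to the other variables satisfy what remains.
With west = 0, by the same count on the reduced clause set, 5 assignments work.
(One model: cyan=F, north=F, calm=F, left=F, west=F.)
Total: 0 + 5 = 5.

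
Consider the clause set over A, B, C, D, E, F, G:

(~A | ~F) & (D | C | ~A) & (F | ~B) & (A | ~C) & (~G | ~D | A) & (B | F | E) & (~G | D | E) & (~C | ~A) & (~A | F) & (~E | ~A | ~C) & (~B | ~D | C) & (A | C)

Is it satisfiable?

No

Try A = 0.
(~C) alone gives C = 0.
But (C) is also a unit clause — contradiction.
So A must be the other value — set A = 1.
(~F) alone gives F = 0.
But (F) is also a unit clause — contradiction.
Neither A = 1 nor A = 0 works.
No assignment satisfies every clause.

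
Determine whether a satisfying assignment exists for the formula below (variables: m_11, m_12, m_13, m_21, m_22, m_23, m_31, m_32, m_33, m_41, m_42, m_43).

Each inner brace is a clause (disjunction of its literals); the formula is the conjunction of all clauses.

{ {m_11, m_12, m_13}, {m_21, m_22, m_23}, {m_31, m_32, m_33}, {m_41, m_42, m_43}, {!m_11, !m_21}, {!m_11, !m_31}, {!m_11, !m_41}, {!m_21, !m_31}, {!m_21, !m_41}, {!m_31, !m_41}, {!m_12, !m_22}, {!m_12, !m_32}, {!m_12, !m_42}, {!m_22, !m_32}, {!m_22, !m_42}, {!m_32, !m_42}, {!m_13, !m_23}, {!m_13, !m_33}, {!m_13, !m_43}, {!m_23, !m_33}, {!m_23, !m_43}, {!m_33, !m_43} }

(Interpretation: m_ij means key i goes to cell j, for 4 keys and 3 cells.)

Unsatisfiable

Suppose m_11 = false.
Suppose m_12 = true.
From the singleton clause (!m_22), m_22 = false.
From the singleton clause (!m_32), m_32 = false.
From the singleton clause (!m_42), m_42 = false.
Suppose m_21 = true.
From the singleton clause (!m_31), m_31 = false.
From the singleton clause (m_33), m_33 = true.
From the singleton clause (!m_41), m_41 = false.
From the singleton clause (m_43), m_43 = true.
That conflicts with the unit clause (!m_43).
Undo m_21 and try m_21 = false.
From the singleton clause (m_23), m_23 = true.
From the singleton clause (!m_13), m_13 = false.
From the singleton clause (!m_33), m_33 = false.
From the singleton clause (m_31), m_31 = true.
From the singleton clause (!m_41), m_41 = false.
From the singleton clause (m_43), m_43 = true.
That conflicts with the unit clause (!m_43).
Both values of m_21 lead to a conflict.
Undo m_12 and try m_12 = false.
From the singleton clause (m_13), m_13 = true.
From the singleton clause (!m_23), m_23 = false.
From the singleton clause (!m_33), m_33 = false.
From the singleton clause (!m_43), m_43 = false.
Suppose m_21 = true.
From the singleton clause (!m_31), m_31 = false.
From the singleton clause (m_32), m_32 = true.
From the singleton clause (!m_41), m_41 = false.
From the singleton clause (m_42), m_42 = true.
That conflicts with the unit clause (!m_42).
Undo m_21 and try m_21 = false.
From the singleton clause (m_22), m_22 = true.
From the singleton clause (!m_32), m_32 = false.
From the singleton clause (m_31), m_31 = true.
From the singleton clause (!m_41), m_41 = false.
From the singleton clause (m_42), m_42 = true.
That conflicts with the unit clause (!m_42).
Both values of m_21 lead to a conflict.
Both values of m_12 lead to a conflict.
Undo m_11 and try m_11 = true.
From the singleton clause (!m_21), m_21 = false.
From the singleton clause (!m_31), m_31 = false.
From the singleton clause (!m_41), m_41 = false.
Suppose m_22 = true.
From the singleton clause (!m_12), m_12 = false.
From the singleton clause (!m_32), m_32 = false.
From the singleton clause (m_33), m_33 = true.
From the singleton clause (!m_42), m_42 = false.
From the singleton clause (m_43), m_43 = true.
That conflicts with the unit clause (!m_43).
Undo m_22 and try m_22 = false.
From the singleton clause (m_23), m_23 = true.
From the singleton clause (!m_13), m_13 = false.
From the singleton clause (!m_33), m_33 = false.
From the singleton clause (m_32), m_32 = true.
From the singleton clause (!m_12), m_12 = false.
From the singleton clause (!m_42), m_42 = false.
From the singleton clause (m_43), m_43 = true.
That conflicts with the unit clause (!m_43).
Both values of m_22 lead to a conflict.
Both values of m_11 lead to a conflict.
No assignment satisfies every clause.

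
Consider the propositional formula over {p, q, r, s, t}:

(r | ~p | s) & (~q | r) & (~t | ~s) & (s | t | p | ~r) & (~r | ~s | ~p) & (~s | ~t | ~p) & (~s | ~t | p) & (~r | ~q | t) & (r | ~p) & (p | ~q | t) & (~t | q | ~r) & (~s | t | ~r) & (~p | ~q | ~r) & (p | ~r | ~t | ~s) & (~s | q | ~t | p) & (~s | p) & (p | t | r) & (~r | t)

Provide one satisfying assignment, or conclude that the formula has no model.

p ↦ 0; q ↦ 1; r ↦ 1; s ↦ 0; t ↦ 1

Try q = 1.
Unit clause (r) forces r = 1.
Unit clause (t) forces t = 1.
Unit clause (~s) forces s = 0.
Unit clause (~p) forces p = 0.
All clauses are satisfied.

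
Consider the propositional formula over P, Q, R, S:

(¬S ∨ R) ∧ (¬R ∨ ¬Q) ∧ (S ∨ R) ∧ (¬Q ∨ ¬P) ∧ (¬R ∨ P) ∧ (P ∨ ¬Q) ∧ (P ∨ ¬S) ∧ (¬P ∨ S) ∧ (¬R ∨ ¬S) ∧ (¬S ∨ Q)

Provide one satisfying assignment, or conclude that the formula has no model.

Suppose S = False.
Unit clause (R) forces R = True.
Unit clause (¬Q) forces Q = False.
Unit clause (P) forces P = True.
But (¬P) is also a unit clause — contradiction.
So S must be the other value — set S = True.
Unit clause (R) forces R = True.
But (¬R) is also a unit clause — contradiction.
Both values of S lead to a conflict.

UNSATISFIABLE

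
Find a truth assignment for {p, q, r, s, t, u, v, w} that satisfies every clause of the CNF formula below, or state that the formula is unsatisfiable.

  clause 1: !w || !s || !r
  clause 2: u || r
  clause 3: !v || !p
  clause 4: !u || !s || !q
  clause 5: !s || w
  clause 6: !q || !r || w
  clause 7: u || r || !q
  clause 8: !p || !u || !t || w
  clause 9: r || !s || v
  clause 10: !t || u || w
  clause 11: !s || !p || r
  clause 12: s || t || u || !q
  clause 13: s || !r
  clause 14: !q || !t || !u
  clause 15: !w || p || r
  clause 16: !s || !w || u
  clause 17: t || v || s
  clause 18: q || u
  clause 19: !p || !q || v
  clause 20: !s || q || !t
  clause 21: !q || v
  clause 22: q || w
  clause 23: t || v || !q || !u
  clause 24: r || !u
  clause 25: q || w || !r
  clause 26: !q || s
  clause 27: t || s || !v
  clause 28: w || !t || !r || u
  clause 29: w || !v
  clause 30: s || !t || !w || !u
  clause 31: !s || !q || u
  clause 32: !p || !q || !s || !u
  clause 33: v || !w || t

Branch on u: set u = true.
Unit clause (r) forces r = true.
Unit clause (s) forces s = true.
Unit clause (!w) forces w = false.
But (w) is also a unit clause — contradiction.
Undo u and try u = false.
Unit clause (r) forces r = true.
Unit clause (s) forces s = true.
Unit clause (!w) forces w = false.
But (w) is also a unit clause — contradiction.
Either choice for u ends in contradiction.

UNSATISFIABLE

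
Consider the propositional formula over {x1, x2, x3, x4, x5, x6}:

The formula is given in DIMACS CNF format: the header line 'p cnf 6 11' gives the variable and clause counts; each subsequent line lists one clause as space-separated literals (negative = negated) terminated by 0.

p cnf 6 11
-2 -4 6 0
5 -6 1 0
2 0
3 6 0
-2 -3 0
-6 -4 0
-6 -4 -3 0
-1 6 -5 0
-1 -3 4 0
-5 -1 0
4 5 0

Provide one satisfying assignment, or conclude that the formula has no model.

From the singleton clause (x2), x2 = True.
From the singleton clause (¬x3), x3 = False.
From the singleton clause (x6), x6 = True.
From the singleton clause (¬x4), x4 = False.
From the singleton clause (x5), x5 = True.
From the singleton clause (¬x1), x1 = False.
All clauses are satisfied.

x1=False; x2=True; x3=False; x4=False; x5=True; x6=True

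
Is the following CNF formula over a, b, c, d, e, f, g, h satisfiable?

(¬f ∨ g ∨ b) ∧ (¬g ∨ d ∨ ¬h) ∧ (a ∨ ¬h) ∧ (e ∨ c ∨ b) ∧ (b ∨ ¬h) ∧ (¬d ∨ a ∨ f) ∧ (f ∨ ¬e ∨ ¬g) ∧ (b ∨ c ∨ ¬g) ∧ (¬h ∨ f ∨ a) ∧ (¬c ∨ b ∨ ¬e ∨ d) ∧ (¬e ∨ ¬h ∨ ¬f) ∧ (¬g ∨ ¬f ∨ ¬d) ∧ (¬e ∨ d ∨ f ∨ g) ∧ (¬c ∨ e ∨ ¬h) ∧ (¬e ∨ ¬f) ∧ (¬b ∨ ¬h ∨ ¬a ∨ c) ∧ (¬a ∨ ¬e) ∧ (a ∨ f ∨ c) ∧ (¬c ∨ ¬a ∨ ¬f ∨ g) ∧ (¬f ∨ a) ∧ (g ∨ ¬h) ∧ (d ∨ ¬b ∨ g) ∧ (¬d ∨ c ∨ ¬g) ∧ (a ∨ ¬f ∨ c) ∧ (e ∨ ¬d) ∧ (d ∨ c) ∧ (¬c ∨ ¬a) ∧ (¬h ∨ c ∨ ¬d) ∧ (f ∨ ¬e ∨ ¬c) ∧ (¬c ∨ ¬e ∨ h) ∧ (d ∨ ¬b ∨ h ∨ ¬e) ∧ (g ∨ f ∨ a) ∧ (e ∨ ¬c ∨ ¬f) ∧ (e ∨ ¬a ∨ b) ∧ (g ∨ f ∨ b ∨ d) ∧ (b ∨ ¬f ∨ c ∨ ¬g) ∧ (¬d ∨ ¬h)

Case a = False:
(¬h) alone gives h = False.
(¬f) alone gives f = False.
(¬d) alone gives d = False.
(c) alone gives c = True.
(¬e) alone gives e = False.
(g) alone gives g = True.
No clause remains; b is free.
A satisfying assignment: a ↦ False; b ↦ False; c ↦ True; d ↦ False; e ↦ False; f ↦ False; g ↦ True; h ↦ False.

Satisfiable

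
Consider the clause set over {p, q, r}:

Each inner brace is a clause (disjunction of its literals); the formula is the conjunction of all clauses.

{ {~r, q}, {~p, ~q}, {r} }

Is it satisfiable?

Satisfiable

Unit clause (r) forces r = 1.
Unit clause (q) forces q = 1.
Unit clause (~p) forces p = 0.
Every clause now holds.
A satisfying assignment: p: 0; q: 1; r: 1.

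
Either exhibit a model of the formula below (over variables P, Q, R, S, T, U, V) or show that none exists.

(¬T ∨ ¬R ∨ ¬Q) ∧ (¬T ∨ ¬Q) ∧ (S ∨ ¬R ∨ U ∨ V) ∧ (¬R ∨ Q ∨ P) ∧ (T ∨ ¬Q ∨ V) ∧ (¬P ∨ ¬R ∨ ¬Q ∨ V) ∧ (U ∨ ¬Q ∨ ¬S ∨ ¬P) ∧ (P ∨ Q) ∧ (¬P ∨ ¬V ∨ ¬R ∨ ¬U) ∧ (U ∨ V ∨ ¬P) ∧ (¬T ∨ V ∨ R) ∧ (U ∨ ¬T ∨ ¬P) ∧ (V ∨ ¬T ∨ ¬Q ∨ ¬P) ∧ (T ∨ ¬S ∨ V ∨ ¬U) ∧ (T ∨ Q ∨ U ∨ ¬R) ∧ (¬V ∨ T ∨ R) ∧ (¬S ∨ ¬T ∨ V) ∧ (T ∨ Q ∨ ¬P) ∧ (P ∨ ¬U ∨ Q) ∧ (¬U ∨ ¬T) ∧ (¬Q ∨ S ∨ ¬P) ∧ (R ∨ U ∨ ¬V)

P ↦ False, Q ↦ True, R ↦ True, S ↦ True, T ↦ False, U ↦ False, V ↦ True

Try T = False.
Try Q = True.
(V) alone gives V = True.
(R) alone gives R = True.
Try P = False.
No clause remains; S, U are free.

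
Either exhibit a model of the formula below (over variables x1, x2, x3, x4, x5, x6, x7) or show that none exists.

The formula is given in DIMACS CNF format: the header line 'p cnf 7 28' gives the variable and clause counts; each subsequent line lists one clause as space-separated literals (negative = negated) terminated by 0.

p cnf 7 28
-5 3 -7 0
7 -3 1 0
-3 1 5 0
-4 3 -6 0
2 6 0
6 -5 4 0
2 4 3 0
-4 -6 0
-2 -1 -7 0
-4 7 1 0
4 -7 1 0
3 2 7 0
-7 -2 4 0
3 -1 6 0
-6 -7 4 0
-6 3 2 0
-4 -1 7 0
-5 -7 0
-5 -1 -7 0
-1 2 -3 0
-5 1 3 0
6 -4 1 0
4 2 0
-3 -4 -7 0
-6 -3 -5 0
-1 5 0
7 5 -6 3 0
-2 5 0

Suppose x2 = True.
Unit clause (x5) forces x5 = True.
Unit clause (¬x7) forces x7 = False.
Suppose x3 = False.
Unit clause (x1) forces x1 = True.
Unit clause (x6) forces x6 = True.
Unit clause (¬x4) forces x4 = False.
All clauses are satisfied.

x1 ↦ True, x2 ↦ True, x3 ↦ False, x4 ↦ False, x5 ↦ True, x6 ↦ True, x7 ↦ False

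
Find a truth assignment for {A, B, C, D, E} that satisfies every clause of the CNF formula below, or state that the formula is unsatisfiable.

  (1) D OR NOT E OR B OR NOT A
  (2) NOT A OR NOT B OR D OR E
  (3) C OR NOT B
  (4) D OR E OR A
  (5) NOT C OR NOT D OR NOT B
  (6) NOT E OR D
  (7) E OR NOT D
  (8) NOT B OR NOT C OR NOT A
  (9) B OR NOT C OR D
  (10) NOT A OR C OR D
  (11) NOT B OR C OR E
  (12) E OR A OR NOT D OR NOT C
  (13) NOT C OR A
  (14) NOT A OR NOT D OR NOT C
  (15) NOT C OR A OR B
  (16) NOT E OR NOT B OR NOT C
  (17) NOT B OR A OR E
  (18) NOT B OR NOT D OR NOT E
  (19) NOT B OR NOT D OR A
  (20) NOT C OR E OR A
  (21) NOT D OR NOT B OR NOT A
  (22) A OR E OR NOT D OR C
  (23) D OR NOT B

Try C = false.
The clause (NOT B) is unit, so B = false.
Try E = true.
The clause (D) is unit, so D = true.
No clause remains; A is free.

A ↦ true; B ↦ false; C ↦ false; D ↦ true; E ↦ true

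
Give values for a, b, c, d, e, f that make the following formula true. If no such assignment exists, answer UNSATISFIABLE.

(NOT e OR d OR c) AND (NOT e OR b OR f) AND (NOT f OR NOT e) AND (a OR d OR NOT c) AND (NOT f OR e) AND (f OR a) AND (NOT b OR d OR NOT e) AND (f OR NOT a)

UNSATISFIABLE

Case f = false:
The clause (a) is unit, so a = true.
Now (NOT a) is unsatisfied and unit — conflict.
Undo f and try f = true.
The clause (NOT e) is unit, so e = false.
Now (e) is unsatisfied and unit — conflict.
Either choice for f ends in contradiction.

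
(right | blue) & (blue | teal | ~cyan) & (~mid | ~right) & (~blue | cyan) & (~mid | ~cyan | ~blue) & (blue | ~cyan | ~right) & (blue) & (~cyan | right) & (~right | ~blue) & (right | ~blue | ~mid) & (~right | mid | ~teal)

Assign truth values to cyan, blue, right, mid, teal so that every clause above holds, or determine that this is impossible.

From the singleton clause (blue), blue = 1.
From the singleton clause (cyan), cyan = 1.
From the singleton clause (~mid), mid = 0.
From the singleton clause (right), right = 1.
Now (~right) is unsatisfied and unit — conflict.

UNSATISFIABLE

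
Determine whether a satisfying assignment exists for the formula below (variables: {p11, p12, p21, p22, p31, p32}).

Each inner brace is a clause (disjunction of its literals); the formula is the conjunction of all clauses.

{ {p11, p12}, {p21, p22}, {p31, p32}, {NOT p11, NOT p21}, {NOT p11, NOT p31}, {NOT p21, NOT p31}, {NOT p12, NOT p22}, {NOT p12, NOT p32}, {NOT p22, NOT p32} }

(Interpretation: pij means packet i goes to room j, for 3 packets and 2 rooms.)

No, unsatisfiable

Try p11 = true.
The clause (NOT p21) is unit, so p21 = false.
The clause (p22) is unit, so p22 = true.
The clause (NOT p31) is unit, so p31 = false.
The clause (p32) is unit, so p32 = true.
That conflicts with the unit clause (NOT p32).
Backtrack on p11: now try p11 = false.
The clause (p12) is unit, so p12 = true.
The clause (NOT p22) is unit, so p22 = false.
The clause (p21) is unit, so p21 = true.
The clause (NOT p31) is unit, so p31 = false.
The clause (p32) is unit, so p32 = true.
That conflicts with the unit clause (NOT p32).
Neither p11 = true nor p11 = false works.
No assignment satisfies every clause.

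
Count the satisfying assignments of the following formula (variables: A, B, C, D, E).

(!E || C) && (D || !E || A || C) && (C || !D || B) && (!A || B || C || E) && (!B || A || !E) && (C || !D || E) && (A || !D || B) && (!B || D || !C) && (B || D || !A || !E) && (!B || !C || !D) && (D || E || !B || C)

6

There are 2^5 = 32 truth assignments over (A, B, C, D, E).
Split on A. With A = true, the clauses containing A are satisfied and !A drops from the rest; 3 of the 2^4 = 16 assignments to the other variables satisfy what remains.
With A = false, by the same count on the reduced clause set, 3 assignments work.
(One model: A=F, B=F, C=F, D=F, E=F.)
Total: 3 + 3 = 6.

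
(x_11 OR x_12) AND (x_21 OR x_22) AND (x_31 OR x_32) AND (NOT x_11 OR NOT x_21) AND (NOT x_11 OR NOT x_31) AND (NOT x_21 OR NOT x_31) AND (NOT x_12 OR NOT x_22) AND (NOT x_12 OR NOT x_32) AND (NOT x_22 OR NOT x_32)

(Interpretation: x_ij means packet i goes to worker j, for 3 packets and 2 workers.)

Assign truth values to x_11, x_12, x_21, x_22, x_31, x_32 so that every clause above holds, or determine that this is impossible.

UNSATISFIABLE

Try x_11 = true.
From the singleton clause (NOT x_21), x_21 = false.
From the singleton clause (x_22), x_22 = true.
From the singleton clause (NOT x_31), x_31 = false.
From the singleton clause (x_32), x_32 = true.
But (NOT x_32) is also a unit clause — contradiction.
That branch fails; take x_11 = false instead.
From the singleton clause (x_12), x_12 = true.
From the singleton clause (NOT x_22), x_22 = false.
From the singleton clause (x_21), x_21 = true.
From the singleton clause (NOT x_31), x_31 = false.
From the singleton clause (x_32), x_32 = true.
But (NOT x_32) is also a unit clause — contradiction.
Both values of x_11 lead to a conflict.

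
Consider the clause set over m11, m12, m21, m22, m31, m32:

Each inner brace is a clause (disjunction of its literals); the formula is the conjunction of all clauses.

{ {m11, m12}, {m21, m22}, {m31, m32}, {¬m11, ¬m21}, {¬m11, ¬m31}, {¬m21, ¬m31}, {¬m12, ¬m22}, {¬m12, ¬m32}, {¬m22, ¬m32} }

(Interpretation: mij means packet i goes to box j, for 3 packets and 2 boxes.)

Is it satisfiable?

Case m11 = True:
From the singleton clause (¬m21), m21 = False.
From the singleton clause (m22), m22 = True.
From the singleton clause (¬m31), m31 = False.
From the singleton clause (m32), m32 = True.
Now (¬m32) is unsatisfied and unit — conflict.
Backtrack on m11: now try m11 = False.
From the singleton clause (m12), m12 = True.
From the singleton clause (¬m22), m22 = False.
From the singleton clause (m21), m21 = True.
From the singleton clause (¬m31), m31 = False.
From the singleton clause (m32), m32 = True.
Now (¬m32) is unsatisfied and unit — conflict.
Neither m11 = True nor m11 = False works.
No assignment satisfies every clause.

No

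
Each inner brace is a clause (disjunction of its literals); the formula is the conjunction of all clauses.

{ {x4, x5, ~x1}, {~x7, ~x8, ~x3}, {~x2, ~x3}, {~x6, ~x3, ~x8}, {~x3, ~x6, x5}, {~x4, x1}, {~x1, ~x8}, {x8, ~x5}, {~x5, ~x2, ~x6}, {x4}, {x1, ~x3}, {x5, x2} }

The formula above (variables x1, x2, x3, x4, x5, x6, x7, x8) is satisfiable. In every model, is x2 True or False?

True

Suppose x2 = 0.
Unit clause (x4) forces x4 = 1.
Unit clause (x1) forces x1 = 1.
Unit clause (~x8) forces x8 = 0.
Unit clause (~x5) forces x5 = 0.
That conflicts with the unit clause (x5).
So every satisfying assignment has x2 = True.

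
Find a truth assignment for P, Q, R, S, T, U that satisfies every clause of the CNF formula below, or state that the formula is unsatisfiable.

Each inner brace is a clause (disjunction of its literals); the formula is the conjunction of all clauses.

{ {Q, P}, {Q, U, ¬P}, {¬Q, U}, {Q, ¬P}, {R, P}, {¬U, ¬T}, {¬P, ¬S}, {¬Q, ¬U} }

Branch on Q: set Q = True.
(U) alone gives U = True.
But (¬U) is also a unit clause — contradiction.
Undo Q and try Q = False.
(P) alone gives P = True.
But (¬P) is also a unit clause — contradiction.
Both values of Q lead to a conflict.

UNSATISFIABLE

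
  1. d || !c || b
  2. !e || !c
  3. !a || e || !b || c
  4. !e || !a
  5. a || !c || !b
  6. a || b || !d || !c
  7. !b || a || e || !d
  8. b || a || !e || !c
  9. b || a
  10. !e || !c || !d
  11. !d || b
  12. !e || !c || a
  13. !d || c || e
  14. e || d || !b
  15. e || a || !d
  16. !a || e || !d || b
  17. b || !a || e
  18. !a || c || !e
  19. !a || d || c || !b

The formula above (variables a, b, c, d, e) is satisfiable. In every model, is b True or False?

Suppose b = false.
(a) alone gives a = true.
(!e) alone gives e = false.
But (e) is also a unit clause — contradiction.
So every satisfying assignment has b = True.

True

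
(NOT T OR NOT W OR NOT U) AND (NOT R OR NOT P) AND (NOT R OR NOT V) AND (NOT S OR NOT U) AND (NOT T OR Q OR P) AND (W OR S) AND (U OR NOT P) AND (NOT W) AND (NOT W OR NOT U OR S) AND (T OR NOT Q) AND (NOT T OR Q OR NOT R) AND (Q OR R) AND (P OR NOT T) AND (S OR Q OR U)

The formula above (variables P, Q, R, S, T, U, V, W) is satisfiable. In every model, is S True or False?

Suppose S = false.
The clause (W) is unit, so W = true.
But (NOT W) is also a unit clause — contradiction.
So every satisfying assignment has S = True.

True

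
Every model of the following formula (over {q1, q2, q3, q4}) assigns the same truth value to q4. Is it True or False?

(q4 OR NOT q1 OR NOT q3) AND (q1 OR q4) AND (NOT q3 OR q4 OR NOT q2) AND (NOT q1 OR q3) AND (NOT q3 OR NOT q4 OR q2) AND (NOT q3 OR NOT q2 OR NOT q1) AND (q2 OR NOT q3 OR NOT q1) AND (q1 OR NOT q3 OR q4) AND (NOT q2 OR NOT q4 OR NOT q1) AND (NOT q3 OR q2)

True

Suppose q4 = false.
Unit clause (q1) forces q1 = true.
Unit clause (NOT q3) forces q3 = false.
That conflicts with the unit clause (q3).
So every satisfying assignment has q4 = True.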